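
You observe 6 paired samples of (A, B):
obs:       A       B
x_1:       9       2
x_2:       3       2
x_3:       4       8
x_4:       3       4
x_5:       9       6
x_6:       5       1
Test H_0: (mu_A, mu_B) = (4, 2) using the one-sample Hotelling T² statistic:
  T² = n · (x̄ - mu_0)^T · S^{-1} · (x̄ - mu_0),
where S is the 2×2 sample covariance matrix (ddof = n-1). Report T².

Step 1 — sample mean vector:
  mean(A) = (9 + 3 + 4 + 3 + 9 + 5) / 6 = 33/6 = 5.5
  mean(B) = (2 + 2 + 8 + 4 + 6 + 1) / 6 = 23/6 = 3.8333
  x̄ = (5.5, 3.8333),  deviation x̄ - mu_0 = (5.5, 3.8333) - (4, 2) = (1.5, 1.8333).

Step 2 — sample covariance matrix, S[i,j] = (1/(n-1)) · Σ_k (x_{k,i} - mean_i) · (x_{k,j} - mean_j), divisor n-1 = 5:
  S[A,A] = ((3.5)·(3.5) + (-2.5)·(-2.5) + (-1.5)·(-1.5) + (-2.5)·(-2.5) + (3.5)·(3.5) + (-0.5)·(-0.5)) / 5 = 39.5/5 = 7.9
  S[A,B] = ((3.5)·(-1.8333) + (-2.5)·(-1.8333) + (-1.5)·(4.1667) + (-2.5)·(0.1667) + (3.5)·(2.1667) + (-0.5)·(-2.8333)) / 5 = 0.5/5 = 0.1
  S[B,B] = ((-1.8333)·(-1.8333) + (-1.8333)·(-1.8333) + (4.1667)·(4.1667) + (0.1667)·(0.1667) + (2.1667)·(2.1667) + (-2.8333)·(-2.8333)) / 5 = 36.8333/5 = 7.3667
  S = [[7.9, 0.1],
 [0.1, 7.3667]].

Step 3 — invert S. det(S) = 7.9·7.3667 - (0.1)² = 58.1867.
  S^{-1} = (1/det) · [[d, -b], [-b, a]] = [[0.1266, -0.0017],
 [-0.0017, 0.1358]].

Step 4 — quadratic form (x̄ - mu_0)^T · S^{-1} · (x̄ - mu_0):
  S^{-1} · (x̄ - mu_0) = (0.1868, 0.2463),
  (x̄ - mu_0)^T · [...] = (1.5)·(0.1868) + (1.8333)·(0.2463) = 0.7317.

Step 5 — scale by n: T² = 6 · 0.7317 = 4.3905.

T² ≈ 4.3905


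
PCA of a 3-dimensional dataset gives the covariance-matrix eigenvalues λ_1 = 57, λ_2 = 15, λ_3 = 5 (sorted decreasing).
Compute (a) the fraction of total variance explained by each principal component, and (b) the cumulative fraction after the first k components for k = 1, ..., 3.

Step 1 — total variance = trace(Sigma) = Σ λ_i = 57 + 15 + 5 = 77.

Step 2 — fraction explained by component i = λ_i / Σ λ:
  PC1: 57/77 = 0.7403
  PC2: 15/77 = 0.1948
  PC3: 5/77 = 0.0649

Step 3 — cumulative fraction after k components = (λ_1 + ... + λ_k) / Σ λ:
  k = 1: 57/77 = 0.7403
  k = 2: (57 + 15)/77 = 72/77 = 0.9351
  k = 3: (57 + 15 + 5)/77 = 77/77 = 1

Summary (fraction, with percent):

explained: PC1 0.7403 (74.03%), PC2 0.1948 (19.48%), PC3 0.0649 (6.49%);  cumulative: 0.7403, 0.9351, 1


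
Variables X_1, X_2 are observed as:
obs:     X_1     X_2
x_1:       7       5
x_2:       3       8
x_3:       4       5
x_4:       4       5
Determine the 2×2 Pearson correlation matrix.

Step 1 — column means:
  mean(X_1) = (7 + 3 + 4 + 4) / 4 = 18/4 = 4.5
  mean(X_2) = (5 + 8 + 5 + 5) / 4 = 23/4 = 5.75

Step 2 — sample variances and covariances s[i,j] = (1/(n-1)) · Σ_k (x_{k,i} - mean_i) · (x_{k,j} - mean_j), with n-1 = 3:
  s[X_1,X_1] = ((2.5)·(2.5) + (-1.5)·(-1.5) + (-0.5)·(-0.5) + (-0.5)·(-0.5)) / 3 = 9/3 = 3
  s[X_1,X_2] = ((2.5)·(-0.75) + (-1.5)·(2.25) + (-0.5)·(-0.75) + (-0.5)·(-0.75)) / 3 = -4.5/3 = -1.5
  s[X_2,X_2] = ((-0.75)·(-0.75) + (2.25)·(2.25) + (-0.75)·(-0.75) + (-0.75)·(-0.75)) / 3 = 6.75/3 = 2.25
  Sample standard deviations s_i = √(s[i,i]):
  s(X_1) = √(3) = 1.7321
  s(X_2) = √(2.25) = 1.5

Step 3 — r_{ij} = s_{ij} / (s_i · s_j):
  r[X_1,X_1] = 1 (diagonal).
  r[X_1,X_2] = -1.5 / (1.7321 · 1.5) = -1.5 / 2.5981 = -0.5774
  r[X_2,X_2] = 1 (diagonal).

R is symmetric with unit diagonal. Assembling:

R = [[1, -0.5774],
 [-0.5774, 1]]


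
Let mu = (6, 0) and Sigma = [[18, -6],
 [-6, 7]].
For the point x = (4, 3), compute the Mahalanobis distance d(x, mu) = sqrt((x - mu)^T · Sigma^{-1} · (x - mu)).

Step 1 — centre the observation: (x - mu) = (-2, 3).

Step 2 — invert Sigma. det(Sigma) = 18·7 - (-6)² = 90.
  Sigma^{-1} = (1/det) · [[d, -b], [-b, a]] = [[0.0778, 0.0667],
 [0.0667, 0.2]].

Step 3 — form the quadratic (x - mu)^T · Sigma^{-1} · (x - mu):
  Sigma^{-1} · (x - mu) = (0.0444, 0.4667).
  (x - mu)^T · [Sigma^{-1} · (x - mu)] = (-2)·(0.0444) + (3)·(0.4667) = 1.3111.

Step 4 — take square root: d = √(1.3111) ≈ 1.145.

d(x, mu) = √(1.3111) ≈ 1.145


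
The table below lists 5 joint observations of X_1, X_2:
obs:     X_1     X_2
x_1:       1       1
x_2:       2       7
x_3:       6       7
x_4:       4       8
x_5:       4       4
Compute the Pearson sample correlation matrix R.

Step 1 — column means:
  mean(X_1) = (1 + 2 + 6 + 4 + 4) / 5 = 17/5 = 3.4
  mean(X_2) = (1 + 7 + 7 + 8 + 4) / 5 = 27/5 = 5.4

Step 2 — sample variances and covariances s[i,j] = (1/(n-1)) · Σ_k (x_{k,i} - mean_i) · (x_{k,j} - mean_j), with n-1 = 4:
  s[X_1,X_1] = ((-2.4)·(-2.4) + (-1.4)·(-1.4) + (2.6)·(2.6) + (0.6)·(0.6) + (0.6)·(0.6)) / 4 = 15.2/4 = 3.8
  s[X_1,X_2] = ((-2.4)·(-4.4) + (-1.4)·(1.6) + (2.6)·(1.6) + (0.6)·(2.6) + (0.6)·(-1.4)) / 4 = 13.2/4 = 3.3
  s[X_2,X_2] = ((-4.4)·(-4.4) + (1.6)·(1.6) + (1.6)·(1.6) + (2.6)·(2.6) + (-1.4)·(-1.4)) / 4 = 33.2/4 = 8.3
  Sample standard deviations s_i = √(s[i,i]):
  s(X_1) = √(3.8) = 1.9494
  s(X_2) = √(8.3) = 2.881

Step 3 — r_{ij} = s_{ij} / (s_i · s_j):
  r[X_1,X_1] = 1 (diagonal).
  r[X_1,X_2] = 3.3 / (1.9494 · 2.881) = 3.3 / 5.616 = 0.5876
  r[X_2,X_2] = 1 (diagonal).

R is symmetric with unit diagonal. Assembling:

R = [[1, 0.5876],
 [0.5876, 1]]


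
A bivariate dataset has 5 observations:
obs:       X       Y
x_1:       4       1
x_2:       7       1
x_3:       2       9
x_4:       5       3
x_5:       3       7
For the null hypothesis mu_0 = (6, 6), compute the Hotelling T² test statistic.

Step 1 — sample mean vector:
  mean(X) = (4 + 7 + 2 + 5 + 3) / 5 = 21/5 = 4.2
  mean(Y) = (1 + 1 + 9 + 3 + 7) / 5 = 21/5 = 4.2
  x̄ = (4.2, 4.2),  deviation x̄ - mu_0 = (4.2, 4.2) - (6, 6) = (-1.8, -1.8).

Step 2 — sample covariance matrix, S[i,j] = (1/(n-1)) · Σ_k (x_{k,i} - mean_i) · (x_{k,j} - mean_j), divisor n-1 = 4:
  S[X,X] = ((-0.2)·(-0.2) + (2.8)·(2.8) + (-2.2)·(-2.2) + (0.8)·(0.8) + (-1.2)·(-1.2)) / 4 = 14.8/4 = 3.7
  S[X,Y] = ((-0.2)·(-3.2) + (2.8)·(-3.2) + (-2.2)·(4.8) + (0.8)·(-1.2) + (-1.2)·(2.8)) / 4 = -23.2/4 = -5.8
  S[Y,Y] = ((-3.2)·(-3.2) + (-3.2)·(-3.2) + (4.8)·(4.8) + (-1.2)·(-1.2) + (2.8)·(2.8)) / 4 = 52.8/4 = 13.2
  S = [[3.7, -5.8],
 [-5.8, 13.2]].

Step 3 — invert S. det(S) = 3.7·13.2 - (-5.8)² = 15.2.
  S^{-1} = (1/det) · [[d, -b], [-b, a]] = [[0.8684, 0.3816],
 [0.3816, 0.2434]].

Step 4 — quadratic form (x̄ - mu_0)^T · S^{-1} · (x̄ - mu_0):
  S^{-1} · (x̄ - mu_0) = (-2.25, -1.125),
  (x̄ - mu_0)^T · [...] = (-1.8)·(-2.25) + (-1.8)·(-1.125) = 6.075.

Step 5 — scale by n: T² = 5 · 6.075 = 30.375.

T² ≈ 30.375


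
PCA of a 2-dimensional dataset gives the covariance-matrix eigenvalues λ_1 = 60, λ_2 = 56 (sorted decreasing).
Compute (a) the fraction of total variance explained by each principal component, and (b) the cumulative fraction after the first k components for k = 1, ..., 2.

Step 1 — total variance = trace(Sigma) = Σ λ_i = 60 + 56 = 116.

Step 2 — fraction explained by component i = λ_i / Σ λ:
  PC1: 60/116 = 0.5172
  PC2: 56/116 = 0.4828

Step 3 — cumulative fraction after k components = (λ_1 + ... + λ_k) / Σ λ:
  k = 1: 60/116 = 0.5172
  k = 2: (60 + 56)/116 = 116/116 = 1

Summary (fraction, with percent):

explained: PC1 0.5172 (51.72%), PC2 0.4828 (48.28%);  cumulative: 0.5172, 1


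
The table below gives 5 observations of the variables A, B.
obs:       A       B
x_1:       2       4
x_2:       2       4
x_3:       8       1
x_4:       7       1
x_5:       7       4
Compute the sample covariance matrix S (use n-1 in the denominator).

Step 1 — column means:
  mean(A) = (2 + 2 + 8 + 7 + 7) / 5 = 26/5 = 5.2
  mean(B) = (4 + 4 + 1 + 1 + 4) / 5 = 14/5 = 2.8

Step 2 — sample covariance S[i,j] = (1/(n-1)) · Σ_k (x_{k,i} - mean_i) · (x_{k,j} - mean_j), with n-1 = 4.
  S[A,A] = ((-3.2)·(-3.2) + (-3.2)·(-3.2) + (2.8)·(2.8) + (1.8)·(1.8) + (1.8)·(1.8)) / 4 = 34.8/4 = 8.7
  S[A,B] = ((-3.2)·(1.2) + (-3.2)·(1.2) + (2.8)·(-1.8) + (1.8)·(-1.8) + (1.8)·(1.2)) / 4 = -13.8/4 = -3.45
  S[B,B] = ((1.2)·(1.2) + (1.2)·(1.2) + (-1.8)·(-1.8) + (-1.8)·(-1.8) + (1.2)·(1.2)) / 4 = 10.8/4 = 2.7

S is symmetric (S[j,i] = S[i,j]). Assembling:

S = [[8.7, -3.45],
 [-3.45, 2.7]]


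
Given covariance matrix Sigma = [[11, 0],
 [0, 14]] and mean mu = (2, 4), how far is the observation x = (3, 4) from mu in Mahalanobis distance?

Step 1 — centre the observation: (x - mu) = (1, 0).

Step 2 — invert Sigma. det(Sigma) = 11·14 - (0)² = 154.
  Sigma^{-1} = (1/det) · [[d, -b], [-b, a]] = [[0.0909, 0],
 [0, 0.0714]].

Step 3 — form the quadratic (x - mu)^T · Sigma^{-1} · (x - mu):
  Sigma^{-1} · (x - mu) = (0.0909, 0).
  (x - mu)^T · [Sigma^{-1} · (x - mu)] = (1)·(0.0909) + (0)·(0) = 0.0909.

Step 4 — take square root: d = √(0.0909) ≈ 0.3015.

d(x, mu) = √(0.0909) ≈ 0.3015


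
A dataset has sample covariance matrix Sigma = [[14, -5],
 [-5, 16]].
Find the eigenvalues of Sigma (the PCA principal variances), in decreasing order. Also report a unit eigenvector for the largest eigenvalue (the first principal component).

Step 1 — characteristic polynomial of 2×2 Sigma:
  det(Sigma - λI) = λ² - trace · λ + det = 0.
  trace = 14 + 16 = 30, det = 14·16 - (-5)² = 199.
Step 2 — discriminant:
  Δ = trace² - 4·det = 900 - 796 = 104.
Step 3 — eigenvalues:
  λ = (trace ± √Δ)/2 = (30 ± 10.198)/2,
  λ_1 = 20.099,  λ_2 = 9.901.

Step 4 — unit eigenvector for λ_1: solve (Sigma - λ_1 I)v = 0. First row:
  (14 - 20.099)·v_x + (-5)·v_y = 0, i.e. (-6.099)·v_x + (-5)·v_y = 0,
  so v ∝ (b, λ_1 - a) = (-5, 6.099); multiply by -1 so the first entry is positive: u = (5, -6.099).
  ||u|| = √((5)² + (-6.099)²) = √(62.198) ≈ 7.8866,
  v_1 = u/||u|| ≈ (0.634, -0.7733) (||v_1|| = 1).

λ_1 = 20.099,  λ_2 = 9.901;  v_1 ≈ (0.634, -0.7733)


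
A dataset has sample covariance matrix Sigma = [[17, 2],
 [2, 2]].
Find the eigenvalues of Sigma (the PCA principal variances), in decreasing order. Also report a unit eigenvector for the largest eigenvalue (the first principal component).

Step 1 — characteristic polynomial of 2×2 Sigma:
  det(Sigma - λI) = λ² - trace · λ + det = 0.
  trace = 17 + 2 = 19, det = 17·2 - (2)² = 30.
Step 2 — discriminant:
  Δ = trace² - 4·det = 361 - 120 = 241.
Step 3 — eigenvalues:
  λ = (trace ± √Δ)/2 = (19 ± 15.5242)/2,
  λ_1 = 17.2621,  λ_2 = 1.7379.

Step 4 — unit eigenvector for λ_1: solve (Sigma - λ_1 I)v = 0. First row:
  (17 - 17.2621)·v_x + (2)·v_y = 0, i.e. (-0.2621)·v_x + (2)·v_y = 0,
  so v ∝ (b, λ_1 - a) = (2, 0.2621) = u.
  ||u|| = √((2)² + (0.2621)²) = √(4.0687) ≈ 2.0171,
  v_1 = u/||u|| ≈ (0.9915, 0.1299) (||v_1|| = 1).

λ_1 = 17.2621,  λ_2 = 1.7379;  v_1 ≈ (0.9915, 0.1299)


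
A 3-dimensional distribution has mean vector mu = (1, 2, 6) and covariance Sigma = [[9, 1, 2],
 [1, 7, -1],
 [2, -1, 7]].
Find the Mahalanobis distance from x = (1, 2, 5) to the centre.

Step 1 — centre the observation: (x - mu) = (0, 0, -1).

Step 2 — invert Sigma (cofactor / det for 3×3, or solve directly):
  Sigma^{-1} = [[0.1221, -0.0229, -0.0382],
 [-0.0229, 0.1501, 0.028],
 [-0.0382, 0.028, 0.1578]].

Step 3 — form the quadratic (x - mu)^T · Sigma^{-1} · (x - mu):
  Sigma^{-1} · (x - mu) = (0.0382, -0.028, -0.1578).
  (x - mu)^T · [Sigma^{-1} · (x - mu)] = (0)·(0.0382) + (0)·(-0.028) + (-1)·(-0.1578) = 0.1578.

Step 4 — take square root: d = √(0.1578) ≈ 0.3972.

d(x, mu) = √(0.1578) ≈ 0.3972


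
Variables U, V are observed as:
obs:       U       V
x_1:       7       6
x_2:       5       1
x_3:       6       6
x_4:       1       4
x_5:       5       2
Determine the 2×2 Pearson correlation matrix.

Step 1 — column means:
  mean(U) = (7 + 5 + 6 + 1 + 5) / 5 = 24/5 = 4.8
  mean(V) = (6 + 1 + 6 + 4 + 2) / 5 = 19/5 = 3.8

Step 2 — sample variances and covariances s[i,j] = (1/(n-1)) · Σ_k (x_{k,i} - mean_i) · (x_{k,j} - mean_j), with n-1 = 4:
  s[U,U] = ((2.2)·(2.2) + (0.2)·(0.2) + (1.2)·(1.2) + (-3.8)·(-3.8) + (0.2)·(0.2)) / 4 = 20.8/4 = 5.2
  s[U,V] = ((2.2)·(2.2) + (0.2)·(-2.8) + (1.2)·(2.2) + (-3.8)·(0.2) + (0.2)·(-1.8)) / 4 = 5.8/4 = 1.45
  s[V,V] = ((2.2)·(2.2) + (-2.8)·(-2.8) + (2.2)·(2.2) + (0.2)·(0.2) + (-1.8)·(-1.8)) / 4 = 20.8/4 = 5.2
  Sample standard deviations s_i = √(s[i,i]):
  s(U) = √(5.2) = 2.2804
  s(V) = √(5.2) = 2.2804

Step 3 — r_{ij} = s_{ij} / (s_i · s_j):
  r[U,U] = 1 (diagonal).
  r[U,V] = 1.45 / (2.2804 · 2.2804) = 1.45 / 5.2 = 0.2788
  r[V,V] = 1 (diagonal).

R is symmetric with unit diagonal. Assembling:

R = [[1, 0.2788],
 [0.2788, 1]]


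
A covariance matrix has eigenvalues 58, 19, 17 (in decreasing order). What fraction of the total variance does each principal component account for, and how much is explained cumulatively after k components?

Step 1 — total variance = trace(Sigma) = Σ λ_i = 58 + 19 + 17 = 94.

Step 2 — fraction explained by component i = λ_i / Σ λ:
  PC1: 58/94 = 0.617
  PC2: 19/94 = 0.2021
  PC3: 17/94 = 0.1809

Step 3 — cumulative fraction after k components = (λ_1 + ... + λ_k) / Σ λ:
  k = 1: 58/94 = 0.617
  k = 2: (58 + 19)/94 = 77/94 = 0.8191
  k = 3: (58 + 19 + 17)/94 = 94/94 = 1

Summary (fraction, with percent):

explained: PC1 0.617 (61.7%), PC2 0.2021 (20.21%), PC3 0.1809 (18.09%);  cumulative: 0.617, 0.8191, 1


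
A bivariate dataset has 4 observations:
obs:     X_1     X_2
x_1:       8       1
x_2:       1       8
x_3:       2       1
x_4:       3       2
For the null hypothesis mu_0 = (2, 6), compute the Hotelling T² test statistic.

Step 1 — sample mean vector:
  mean(X_1) = (8 + 1 + 2 + 3) / 4 = 14/4 = 3.5
  mean(X_2) = (1 + 8 + 1 + 2) / 4 = 12/4 = 3
  x̄ = (3.5, 3),  deviation x̄ - mu_0 = (3.5, 3) - (2, 6) = (1.5, -3).

Step 2 — sample covariance matrix, S[i,j] = (1/(n-1)) · Σ_k (x_{k,i} - mean_i) · (x_{k,j} - mean_j), divisor n-1 = 3:
  S[X_1,X_1] = ((4.5)·(4.5) + (-2.5)·(-2.5) + (-1.5)·(-1.5) + (-0.5)·(-0.5)) / 3 = 29/3 = 9.6667
  S[X_1,X_2] = ((4.5)·(-2) + (-2.5)·(5) + (-1.5)·(-2) + (-0.5)·(-1)) / 3 = -18/3 = -6
  S[X_2,X_2] = ((-2)·(-2) + (5)·(5) + (-2)·(-2) + (-1)·(-1)) / 3 = 34/3 = 11.3333
  S = [[9.6667, -6],
 [-6, 11.3333]].

Step 3 — invert S. det(S) = 9.6667·11.3333 - (-6)² = 73.5556.
  S^{-1} = (1/det) · [[d, -b], [-b, a]] = [[0.1541, 0.0816],
 [0.0816, 0.1314]].

Step 4 — quadratic form (x̄ - mu_0)^T · S^{-1} · (x̄ - mu_0):
  S^{-1} · (x̄ - mu_0) = (-0.0136, -0.2719),
  (x̄ - mu_0)^T · [...] = (1.5)·(-0.0136) + (-3)·(-0.2719) = 0.7953.

Step 5 — scale by n: T² = 4 · 0.7953 = 3.1813.

T² ≈ 3.1813


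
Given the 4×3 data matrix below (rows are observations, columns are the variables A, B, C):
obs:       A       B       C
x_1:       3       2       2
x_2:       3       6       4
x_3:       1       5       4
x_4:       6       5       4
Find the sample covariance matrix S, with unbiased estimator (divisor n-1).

Step 1 — column means:
  mean(A) = (3 + 3 + 1 + 6) / 4 = 13/4 = 3.25
  mean(B) = (2 + 6 + 5 + 5) / 4 = 18/4 = 4.5
  mean(C) = (2 + 4 + 4 + 4) / 4 = 14/4 = 3.5

Step 2 — sample covariance S[i,j] = (1/(n-1)) · Σ_k (x_{k,i} - mean_i) · (x_{k,j} - mean_j), with n-1 = 3.
  S[A,A] = ((-0.25)·(-0.25) + (-0.25)·(-0.25) + (-2.25)·(-2.25) + (2.75)·(2.75)) / 3 = 12.75/3 = 4.25
  S[A,B] = ((-0.25)·(-2.5) + (-0.25)·(1.5) + (-2.25)·(0.5) + (2.75)·(0.5)) / 3 = 0.5/3 = 0.1667
  S[A,C] = ((-0.25)·(-1.5) + (-0.25)·(0.5) + (-2.25)·(0.5) + (2.75)·(0.5)) / 3 = 0.5/3 = 0.1667
  S[B,B] = ((-2.5)·(-2.5) + (1.5)·(1.5) + (0.5)·(0.5) + (0.5)·(0.5)) / 3 = 9/3 = 3
  S[B,C] = ((-2.5)·(-1.5) + (1.5)·(0.5) + (0.5)·(0.5) + (0.5)·(0.5)) / 3 = 5/3 = 1.6667
  S[C,C] = ((-1.5)·(-1.5) + (0.5)·(0.5) + (0.5)·(0.5) + (0.5)·(0.5)) / 3 = 3/3 = 1

S is symmetric (S[j,i] = S[i,j]). Assembling:

S = [[4.25, 0.1667, 0.1667],
 [0.1667, 3, 1.6667],
 [0.1667, 1.6667, 1]]


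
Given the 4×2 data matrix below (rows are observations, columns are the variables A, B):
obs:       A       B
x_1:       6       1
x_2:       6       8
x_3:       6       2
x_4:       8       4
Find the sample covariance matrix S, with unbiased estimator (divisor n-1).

Step 1 — column means:
  mean(A) = (6 + 6 + 6 + 8) / 4 = 26/4 = 6.5
  mean(B) = (1 + 8 + 2 + 4) / 4 = 15/4 = 3.75

Step 2 — sample covariance S[i,j] = (1/(n-1)) · Σ_k (x_{k,i} - mean_i) · (x_{k,j} - mean_j), with n-1 = 3.
  S[A,A] = ((-0.5)·(-0.5) + (-0.5)·(-0.5) + (-0.5)·(-0.5) + (1.5)·(1.5)) / 3 = 3/3 = 1
  S[A,B] = ((-0.5)·(-2.75) + (-0.5)·(4.25) + (-0.5)·(-1.75) + (1.5)·(0.25)) / 3 = 0.5/3 = 0.1667
  S[B,B] = ((-2.75)·(-2.75) + (4.25)·(4.25) + (-1.75)·(-1.75) + (0.25)·(0.25)) / 3 = 28.75/3 = 9.5833

S is symmetric (S[j,i] = S[i,j]). Assembling:

S = [[1, 0.1667],
 [0.1667, 9.5833]]


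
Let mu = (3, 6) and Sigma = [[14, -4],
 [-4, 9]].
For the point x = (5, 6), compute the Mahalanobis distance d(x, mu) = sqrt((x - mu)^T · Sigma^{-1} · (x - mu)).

Step 1 — centre the observation: (x - mu) = (2, 0).

Step 2 — invert Sigma. det(Sigma) = 14·9 - (-4)² = 110.
  Sigma^{-1} = (1/det) · [[d, -b], [-b, a]] = [[0.0818, 0.0364],
 [0.0364, 0.1273]].

Step 3 — form the quadratic (x - mu)^T · Sigma^{-1} · (x - mu):
  Sigma^{-1} · (x - mu) = (0.1636, 0.0727).
  (x - mu)^T · [Sigma^{-1} · (x - mu)] = (2)·(0.1636) + (0)·(0.0727) = 0.3273.

Step 4 — take square root: d = √(0.3273) ≈ 0.5721.

d(x, mu) = √(0.3273) ≈ 0.5721


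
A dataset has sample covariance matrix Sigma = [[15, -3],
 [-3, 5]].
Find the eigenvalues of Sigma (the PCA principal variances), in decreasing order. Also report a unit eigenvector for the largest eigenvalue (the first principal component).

Step 1 — characteristic polynomial of 2×2 Sigma:
  det(Sigma - λI) = λ² - trace · λ + det = 0.
  trace = 15 + 5 = 20, det = 15·5 - (-3)² = 66.
Step 2 — discriminant:
  Δ = trace² - 4·det = 400 - 264 = 136.
Step 3 — eigenvalues:
  λ = (trace ± √Δ)/2 = (20 ± 11.6619)/2,
  λ_1 = 15.831,  λ_2 = 4.169.

Step 4 — unit eigenvector for λ_1: solve (Sigma - λ_1 I)v = 0. First row:
  (15 - 15.831)·v_x + (-3)·v_y = 0, i.e. (-0.831)·v_x + (-3)·v_y = 0,
  so v ∝ (b, λ_1 - a) = (-3, 0.831); multiply by -1 so the first entry is positive: u = (3, -0.831).
  ||u|| = √((3)² + (-0.831)²) = √(9.6905) ≈ 3.113,
  v_1 = u/||u|| ≈ (0.9637, -0.2669) (||v_1|| = 1).

λ_1 = 15.831,  λ_2 = 4.169;  v_1 ≈ (0.9637, -0.2669)


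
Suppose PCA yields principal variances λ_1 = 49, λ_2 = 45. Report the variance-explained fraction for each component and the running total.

Step 1 — total variance = trace(Sigma) = Σ λ_i = 49 + 45 = 94.

Step 2 — fraction explained by component i = λ_i / Σ λ:
  PC1: 49/94 = 0.5213
  PC2: 45/94 = 0.4787

Step 3 — cumulative fraction after k components = (λ_1 + ... + λ_k) / Σ λ:
  k = 1: 49/94 = 0.5213
  k = 2: (49 + 45)/94 = 94/94 = 1

Summary (fraction, with percent):

explained: PC1 0.5213 (52.13%), PC2 0.4787 (47.87%);  cumulative: 0.5213, 1


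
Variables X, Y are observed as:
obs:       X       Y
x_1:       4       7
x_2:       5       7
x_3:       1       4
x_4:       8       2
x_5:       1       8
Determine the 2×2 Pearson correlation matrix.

Step 1 — column means:
  mean(X) = (4 + 5 + 1 + 8 + 1) / 5 = 19/5 = 3.8
  mean(Y) = (7 + 7 + 4 + 2 + 8) / 5 = 28/5 = 5.6

Step 2 — sample variances and covariances s[i,j] = (1/(n-1)) · Σ_k (x_{k,i} - mean_i) · (x_{k,j} - mean_j), with n-1 = 4:
  s[X,X] = ((0.2)·(0.2) + (1.2)·(1.2) + (-2.8)·(-2.8) + (4.2)·(4.2) + (-2.8)·(-2.8)) / 4 = 34.8/4 = 8.7
  s[X,Y] = ((0.2)·(1.4) + (1.2)·(1.4) + (-2.8)·(-1.6) + (4.2)·(-3.6) + (-2.8)·(2.4)) / 4 = -15.4/4 = -3.85
  s[Y,Y] = ((1.4)·(1.4) + (1.4)·(1.4) + (-1.6)·(-1.6) + (-3.6)·(-3.6) + (2.4)·(2.4)) / 4 = 25.2/4 = 6.3
  Sample standard deviations s_i = √(s[i,i]):
  s(X) = √(8.7) = 2.9496
  s(Y) = √(6.3) = 2.51

Step 3 — r_{ij} = s_{ij} / (s_i · s_j):
  r[X,X] = 1 (diagonal).
  r[X,Y] = -3.85 / (2.9496 · 2.51) = -3.85 / 7.4034 = -0.52
  r[Y,Y] = 1 (diagonal).

R is symmetric with unit diagonal. Assembling:

R = [[1, -0.52],
 [-0.52, 1]]


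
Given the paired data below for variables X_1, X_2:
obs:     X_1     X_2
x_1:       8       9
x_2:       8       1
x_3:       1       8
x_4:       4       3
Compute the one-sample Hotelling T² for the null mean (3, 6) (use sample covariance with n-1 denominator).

Step 1 — sample mean vector:
  mean(X_1) = (8 + 8 + 1 + 4) / 4 = 21/4 = 5.25
  mean(X_2) = (9 + 1 + 8 + 3) / 4 = 21/4 = 5.25
  x̄ = (5.25, 5.25),  deviation x̄ - mu_0 = (5.25, 5.25) - (3, 6) = (2.25, -0.75).

Step 2 — sample covariance matrix, S[i,j] = (1/(n-1)) · Σ_k (x_{k,i} - mean_i) · (x_{k,j} - mean_j), divisor n-1 = 3:
  S[X_1,X_1] = ((2.75)·(2.75) + (2.75)·(2.75) + (-4.25)·(-4.25) + (-1.25)·(-1.25)) / 3 = 34.75/3 = 11.5833
  S[X_1,X_2] = ((2.75)·(3.75) + (2.75)·(-4.25) + (-4.25)·(2.75) + (-1.25)·(-2.25)) / 3 = -10.25/3 = -3.4167
  S[X_2,X_2] = ((3.75)·(3.75) + (-4.25)·(-4.25) + (2.75)·(2.75) + (-2.25)·(-2.25)) / 3 = 44.75/3 = 14.9167
  S = [[11.5833, -3.4167],
 [-3.4167, 14.9167]].

Step 3 — invert S. det(S) = 11.5833·14.9167 - (-3.4167)² = 161.1111.
  S^{-1} = (1/det) · [[d, -b], [-b, a]] = [[0.0926, 0.0212],
 [0.0212, 0.0719]].

Step 4 — quadratic form (x̄ - mu_0)^T · S^{-1} · (x̄ - mu_0):
  S^{-1} · (x̄ - mu_0) = (0.1924, -0.0062),
  (x̄ - mu_0)^T · [...] = (2.25)·(0.1924) + (-0.75)·(-0.0062) = 0.4376.

Step 5 — scale by n: T² = 4 · 0.4376 = 1.7503.

T² ≈ 1.7503


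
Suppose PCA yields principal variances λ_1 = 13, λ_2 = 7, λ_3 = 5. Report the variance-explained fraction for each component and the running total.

Step 1 — total variance = trace(Sigma) = Σ λ_i = 13 + 7 + 5 = 25.

Step 2 — fraction explained by component i = λ_i / Σ λ:
  PC1: 13/25 = 0.52
  PC2: 7/25 = 0.28
  PC3: 5/25 = 0.2

Step 3 — cumulative fraction after k components = (λ_1 + ... + λ_k) / Σ λ:
  k = 1: 13/25 = 0.52
  k = 2: (13 + 7)/25 = 20/25 = 0.8
  k = 3: (13 + 7 + 5)/25 = 25/25 = 1

Summary (fraction, with percent):

explained: PC1 0.52 (52%), PC2 0.28 (28%), PC3 0.2 (20%);  cumulative: 0.52, 0.8, 1


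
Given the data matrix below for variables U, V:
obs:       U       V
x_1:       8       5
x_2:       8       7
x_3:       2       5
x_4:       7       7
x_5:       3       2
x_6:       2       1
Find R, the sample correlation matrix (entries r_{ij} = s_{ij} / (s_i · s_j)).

Step 1 — column means:
  mean(U) = (8 + 8 + 2 + 7 + 3 + 2) / 6 = 30/6 = 5
  mean(V) = (5 + 7 + 5 + 7 + 2 + 1) / 6 = 27/6 = 4.5

Step 2 — sample variances and covariances s[i,j] = (1/(n-1)) · Σ_k (x_{k,i} - mean_i) · (x_{k,j} - mean_j), with n-1 = 5:
  s[U,U] = ((3)·(3) + (3)·(3) + (-3)·(-3) + (2)·(2) + (-2)·(-2) + (-3)·(-3)) / 5 = 44/5 = 8.8
  s[U,V] = ((3)·(0.5) + (3)·(2.5) + (-3)·(0.5) + (2)·(2.5) + (-2)·(-2.5) + (-3)·(-3.5)) / 5 = 28/5 = 5.6
  s[V,V] = ((0.5)·(0.5) + (2.5)·(2.5) + (0.5)·(0.5) + (2.5)·(2.5) + (-2.5)·(-2.5) + (-3.5)·(-3.5)) / 5 = 31.5/5 = 6.3
  Sample standard deviations s_i = √(s[i,i]):
  s(U) = √(8.8) = 2.9665
  s(V) = √(6.3) = 2.51

Step 3 — r_{ij} = s_{ij} / (s_i · s_j):
  r[U,U] = 1 (diagonal).
  r[U,V] = 5.6 / (2.9665 · 2.51) = 5.6 / 7.4458 = 0.7521
  r[V,V] = 1 (diagonal).

R is symmetric with unit diagonal. Assembling:

R = [[1, 0.7521],
 [0.7521, 1]]


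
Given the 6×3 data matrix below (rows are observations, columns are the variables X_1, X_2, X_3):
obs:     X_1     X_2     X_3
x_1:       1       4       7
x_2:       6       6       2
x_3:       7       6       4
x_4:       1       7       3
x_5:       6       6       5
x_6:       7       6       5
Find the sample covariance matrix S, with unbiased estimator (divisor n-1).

Step 1 — column means:
  mean(X_1) = (1 + 6 + 7 + 1 + 6 + 7) / 6 = 28/6 = 4.6667
  mean(X_2) = (4 + 6 + 6 + 7 + 6 + 6) / 6 = 35/6 = 5.8333
  mean(X_3) = (7 + 2 + 4 + 3 + 5 + 5) / 6 = 26/6 = 4.3333

Step 2 — sample covariance S[i,j] = (1/(n-1)) · Σ_k (x_{k,i} - mean_i) · (x_{k,j} - mean_j), with n-1 = 5.
  S[X_1,X_1] = ((-3.6667)·(-3.6667) + (1.3333)·(1.3333) + (2.3333)·(2.3333) + (-3.6667)·(-3.6667) + (1.3333)·(1.3333) + (2.3333)·(2.3333)) / 5 = 41.3333/5 = 8.2667
  S[X_1,X_2] = ((-3.6667)·(-1.8333) + (1.3333)·(0.1667) + (2.3333)·(0.1667) + (-3.6667)·(1.1667) + (1.3333)·(0.1667) + (2.3333)·(0.1667)) / 5 = 3.6667/5 = 0.7333
  S[X_1,X_3] = ((-3.6667)·(2.6667) + (1.3333)·(-2.3333) + (2.3333)·(-0.3333) + (-3.6667)·(-1.3333) + (1.3333)·(0.6667) + (2.3333)·(0.6667)) / 5 = -6.3333/5 = -1.2667
  S[X_2,X_2] = ((-1.8333)·(-1.8333) + (0.1667)·(0.1667) + (0.1667)·(0.1667) + (1.1667)·(1.1667) + (0.1667)·(0.1667) + (0.1667)·(0.1667)) / 5 = 4.8333/5 = 0.9667
  S[X_2,X_3] = ((-1.8333)·(2.6667) + (0.1667)·(-2.3333) + (0.1667)·(-0.3333) + (1.1667)·(-1.3333) + (0.1667)·(0.6667) + (0.1667)·(0.6667)) / 5 = -6.6667/5 = -1.3333
  S[X_3,X_3] = ((2.6667)·(2.6667) + (-2.3333)·(-2.3333) + (-0.3333)·(-0.3333) + (-1.3333)·(-1.3333) + (0.6667)·(0.6667) + (0.6667)·(0.6667)) / 5 = 15.3333/5 = 3.0667

S is symmetric (S[j,i] = S[i,j]). Assembling:

S = [[8.2667, 0.7333, -1.2667],
 [0.7333, 0.9667, -1.3333],
 [-1.2667, -1.3333, 3.0667]]


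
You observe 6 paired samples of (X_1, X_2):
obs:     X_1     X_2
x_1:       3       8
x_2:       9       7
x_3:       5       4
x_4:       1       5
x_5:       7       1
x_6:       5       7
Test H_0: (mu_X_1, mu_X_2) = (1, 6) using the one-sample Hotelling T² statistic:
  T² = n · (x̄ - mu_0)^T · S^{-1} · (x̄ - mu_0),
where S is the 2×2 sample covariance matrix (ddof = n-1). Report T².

Step 1 — sample mean vector:
  mean(X_1) = (3 + 9 + 5 + 1 + 7 + 5) / 6 = 30/6 = 5
  mean(X_2) = (8 + 7 + 4 + 5 + 1 + 7) / 6 = 32/6 = 5.3333
  x̄ = (5, 5.3333),  deviation x̄ - mu_0 = (5, 5.3333) - (1, 6) = (4, -0.6667).

Step 2 — sample covariance matrix, S[i,j] = (1/(n-1)) · Σ_k (x_{k,i} - mean_i) · (x_{k,j} - mean_j), divisor n-1 = 5:
  S[X_1,X_1] = ((-2)·(-2) + (4)·(4) + (0)·(0) + (-4)·(-4) + (2)·(2) + (0)·(0)) / 5 = 40/5 = 8
  S[X_1,X_2] = ((-2)·(2.6667) + (4)·(1.6667) + (0)·(-1.3333) + (-4)·(-0.3333) + (2)·(-4.3333) + (0)·(1.6667)) / 5 = -6/5 = -1.2
  S[X_2,X_2] = ((2.6667)·(2.6667) + (1.6667)·(1.6667) + (-1.3333)·(-1.3333) + (-0.3333)·(-0.3333) + (-4.3333)·(-4.3333) + (1.6667)·(1.6667)) / 5 = 33.3333/5 = 6.6667
  S = [[8, -1.2],
 [-1.2, 6.6667]].

Step 3 — invert S. det(S) = 8·6.6667 - (-1.2)² = 51.8933.
  S^{-1} = (1/det) · [[d, -b], [-b, a]] = [[0.1285, 0.0231],
 [0.0231, 0.1542]].

Step 4 — quadratic form (x̄ - mu_0)^T · S^{-1} · (x̄ - mu_0):
  S^{-1} · (x̄ - mu_0) = (0.4985, -0.0103),
  (x̄ - mu_0)^T · [...] = (4)·(0.4985) + (-0.6667)·(-0.0103) = 2.0007.

Step 5 — scale by n: T² = 6 · 2.0007 = 12.0041.

T² ≈ 12.0041


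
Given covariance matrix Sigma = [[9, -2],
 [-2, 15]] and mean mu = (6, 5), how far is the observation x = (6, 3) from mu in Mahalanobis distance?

Step 1 — centre the observation: (x - mu) = (0, -2).

Step 2 — invert Sigma. det(Sigma) = 9·15 - (-2)² = 131.
  Sigma^{-1} = (1/det) · [[d, -b], [-b, a]] = [[0.1145, 0.0153],
 [0.0153, 0.0687]].

Step 3 — form the quadratic (x - mu)^T · Sigma^{-1} · (x - mu):
  Sigma^{-1} · (x - mu) = (-0.0305, -0.1374).
  (x - mu)^T · [Sigma^{-1} · (x - mu)] = (0)·(-0.0305) + (-2)·(-0.1374) = 0.2748.

Step 4 — take square root: d = √(0.2748) ≈ 0.5242.

d(x, mu) = √(0.2748) ≈ 0.5242


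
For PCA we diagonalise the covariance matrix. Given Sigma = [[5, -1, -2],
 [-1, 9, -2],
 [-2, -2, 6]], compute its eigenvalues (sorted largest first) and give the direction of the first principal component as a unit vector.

Step 1 — characteristic polynomial p(λ) = det(λI - Sigma) = λ³ - tr·λ² + c_1·λ - det, where tr = trace, c_1 = sum of the principal 2×2 minors, det = det(Sigma):
  tr = 5 + 9 + 6 = 20,
  c_1 = (5·9 - (-1)²) + (5·6 - (-2)²) + (9·6 - (-2)²) = 44 + 26 + 50 = 120,
  det = 5·(9·6 - (-2)²) - (-1)·((-1)·6 - (-2)·(-2)) + (-2)·((-1)·(-2) - 9·(-2)) = 5·(50) - (-1)·(-10) + (-2)·(20) = 200.
  So p(λ) = λ³ - 20λ² + 120λ - 200.
Step 2 — look for an integer root (rational root theorem: any rational root is an integer divisor of 200). Testing λ = 10:
  p(10) = 1000 - 2000 + 1200 - 200 = 0  ✓
  Dividing out (λ - 10): p(λ) = (λ - 10)(λ² - 10λ + 20).
Step 3 — remaining eigenvalues from the quadratic λ² - 10λ + 20 = 0:
  Δ = 10² - 4·20 = 100 - 80 = 20,  λ = (10 ± √20)/2 = (10 ± 4.4721)/2 ≈ 7.2361 or 2.7639.
  Sorted: λ_1 = 10,  λ_2 = 7.2361,  λ_3 = 2.7639  (check: sum = 20 = tr ✓).

Step 4 — unit eigenvector for λ_1 = 10: v spans the null space of (Sigma - λ_1 I), whose rows are
  r_1 = (-5, -1, -2),  r_2 = (-1, -1, -2),  r_3 = (-2, -2, -4).
  v is orthogonal to every row, so take v ∝ r_1 × r_2 = ((-1)·(-2) - (-2)·(-1), (-2)·(-1) - (-5)·(-2), (-5)·(-1) - (-1)·(-1)) = (0, -8, 4).
  Rescale (divide by 4; multiply by -1 so the first nonzero entry is positive): u = (0, 2, -1).
  ||u|| = √((0)² + (2)² + (-1)²) = √(5) ≈ 2.2361,  v_1 = u/||u|| ≈ (0, 0.8944, -0.4472) (||v_1|| = 1).

λ_1 = 10,  λ_2 = 7.2361,  λ_3 = 2.7639;  v_1 ≈ (0, 0.8944, -0.4472)


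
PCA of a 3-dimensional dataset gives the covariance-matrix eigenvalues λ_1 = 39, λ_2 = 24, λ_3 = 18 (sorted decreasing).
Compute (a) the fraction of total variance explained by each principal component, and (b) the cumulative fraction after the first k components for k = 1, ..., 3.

Step 1 — total variance = trace(Sigma) = Σ λ_i = 39 + 24 + 18 = 81.

Step 2 — fraction explained by component i = λ_i / Σ λ:
  PC1: 39/81 = 0.4815
  PC2: 24/81 = 0.2963
  PC3: 18/81 = 0.2222

Step 3 — cumulative fraction after k components = (λ_1 + ... + λ_k) / Σ λ:
  k = 1: 39/81 = 0.4815
  k = 2: (39 + 24)/81 = 63/81 = 0.7778
  k = 3: (39 + 24 + 18)/81 = 81/81 = 1

Summary (fraction, with percent):

explained: PC1 0.4815 (48.15%), PC2 0.2963 (29.63%), PC3 0.2222 (22.22%);  cumulative: 0.4815, 0.7778, 1


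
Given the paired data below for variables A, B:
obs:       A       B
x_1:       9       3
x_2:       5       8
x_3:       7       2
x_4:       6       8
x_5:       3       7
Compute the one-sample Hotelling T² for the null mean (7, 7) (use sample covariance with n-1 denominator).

Step 1 — sample mean vector:
  mean(A) = (9 + 5 + 7 + 6 + 3) / 5 = 30/5 = 6
  mean(B) = (3 + 8 + 2 + 8 + 7) / 5 = 28/5 = 5.6
  x̄ = (6, 5.6),  deviation x̄ - mu_0 = (6, 5.6) - (7, 7) = (-1, -1.4).

Step 2 — sample covariance matrix, S[i,j] = (1/(n-1)) · Σ_k (x_{k,i} - mean_i) · (x_{k,j} - mean_j), divisor n-1 = 4:
  S[A,A] = ((3)·(3) + (-1)·(-1) + (1)·(1) + (0)·(0) + (-3)·(-3)) / 4 = 20/4 = 5
  S[A,B] = ((3)·(-2.6) + (-1)·(2.4) + (1)·(-3.6) + (0)·(2.4) + (-3)·(1.4)) / 4 = -18/4 = -4.5
  S[B,B] = ((-2.6)·(-2.6) + (2.4)·(2.4) + (-3.6)·(-3.6) + (2.4)·(2.4) + (1.4)·(1.4)) / 4 = 33.2/4 = 8.3
  S = [[5, -4.5],
 [-4.5, 8.3]].

Step 3 — invert S. det(S) = 5·8.3 - (-4.5)² = 21.25.
  S^{-1} = (1/det) · [[d, -b], [-b, a]] = [[0.3906, 0.2118],
 [0.2118, 0.2353]].

Step 4 — quadratic form (x̄ - mu_0)^T · S^{-1} · (x̄ - mu_0):
  S^{-1} · (x̄ - mu_0) = (-0.6871, -0.5412),
  (x̄ - mu_0)^T · [...] = (-1)·(-0.6871) + (-1.4)·(-0.5412) = 1.4447.

Step 5 — scale by n: T² = 5 · 1.4447 = 7.2235.

T² ≈ 7.2235


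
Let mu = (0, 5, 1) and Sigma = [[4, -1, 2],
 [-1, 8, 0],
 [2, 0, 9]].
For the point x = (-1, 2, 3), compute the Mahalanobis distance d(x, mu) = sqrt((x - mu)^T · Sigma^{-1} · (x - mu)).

Step 1 — centre the observation: (x - mu) = (-1, -3, 2).

Step 2 — invert Sigma (cofactor / det for 3×3, or solve directly):
  Sigma^{-1} = [[0.2915, 0.0364, -0.0648],
 [0.0364, 0.1296, -0.0081],
 [-0.0648, -0.0081, 0.1255]].

Step 3 — form the quadratic (x - mu)^T · Sigma^{-1} · (x - mu):
  Sigma^{-1} · (x - mu) = (-0.5304, -0.4413, 0.3401).
  (x - mu)^T · [Sigma^{-1} · (x - mu)] = (-1)·(-0.5304) + (-3)·(-0.4413) + (2)·(0.3401) = 2.5344.

Step 4 — take square root: d = √(2.5344) ≈ 1.592.

d(x, mu) = √(2.5344) ≈ 1.592


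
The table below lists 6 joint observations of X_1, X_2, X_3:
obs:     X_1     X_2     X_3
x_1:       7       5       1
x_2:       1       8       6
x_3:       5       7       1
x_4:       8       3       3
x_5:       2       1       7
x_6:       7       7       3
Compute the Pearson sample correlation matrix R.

Step 1 — column means:
  mean(X_1) = (7 + 1 + 5 + 8 + 2 + 7) / 6 = 30/6 = 5
  mean(X_2) = (5 + 8 + 7 + 3 + 1 + 7) / 6 = 31/6 = 5.1667
  mean(X_3) = (1 + 6 + 1 + 3 + 7 + 3) / 6 = 21/6 = 3.5

Step 2 — sample variances and covariances s[i,j] = (1/(n-1)) · Σ_k (x_{k,i} - mean_i) · (x_{k,j} - mean_j), with n-1 = 5:
  s[X_1,X_1] = ((2)·(2) + (-4)·(-4) + (0)·(0) + (3)·(3) + (-3)·(-3) + (2)·(2)) / 5 = 42/5 = 8.4
  s[X_1,X_2] = ((2)·(-0.1667) + (-4)·(2.8333) + (0)·(1.8333) + (3)·(-2.1667) + (-3)·(-4.1667) + (2)·(1.8333)) / 5 = -2/5 = -0.4
  s[X_1,X_3] = ((2)·(-2.5) + (-4)·(2.5) + (0)·(-2.5) + (3)·(-0.5) + (-3)·(3.5) + (2)·(-0.5)) / 5 = -28/5 = -5.6
  s[X_2,X_2] = ((-0.1667)·(-0.1667) + (2.8333)·(2.8333) + (1.8333)·(1.8333) + (-2.1667)·(-2.1667) + (-4.1667)·(-4.1667) + (1.8333)·(1.8333)) / 5 = 36.8333/5 = 7.3667
  s[X_2,X_3] = ((-0.1667)·(-2.5) + (2.8333)·(2.5) + (1.8333)·(-2.5) + (-2.1667)·(-0.5) + (-4.1667)·(3.5) + (1.8333)·(-0.5)) / 5 = -11.5/5 = -2.3
  s[X_3,X_3] = ((-2.5)·(-2.5) + (2.5)·(2.5) + (-2.5)·(-2.5) + (-0.5)·(-0.5) + (3.5)·(3.5) + (-0.5)·(-0.5)) / 5 = 31.5/5 = 6.3
  Sample standard deviations s_i = √(s[i,i]):
  s(X_1) = √(8.4) = 2.8983
  s(X_2) = √(7.3667) = 2.7142
  s(X_3) = √(6.3) = 2.51

Step 3 — r_{ij} = s_{ij} / (s_i · s_j):
  r[X_1,X_1] = 1 (diagonal).
  r[X_1,X_2] = -0.4 / (2.8983 · 2.7142) = -0.4 / 7.8664 = -0.0508
  r[X_1,X_3] = -5.6 / (2.8983 · 2.51) = -5.6 / 7.2746 = -0.7698
  r[X_2,X_2] = 1 (diagonal).
  r[X_2,X_3] = -2.3 / (2.7142 · 2.51) = -2.3 / 6.8125 = -0.3376
  r[X_3,X_3] = 1 (diagonal).

R is symmetric with unit diagonal. Assembling:

R = [[1, -0.0508, -0.7698],
 [-0.0508, 1, -0.3376],
 [-0.7698, -0.3376, 1]]


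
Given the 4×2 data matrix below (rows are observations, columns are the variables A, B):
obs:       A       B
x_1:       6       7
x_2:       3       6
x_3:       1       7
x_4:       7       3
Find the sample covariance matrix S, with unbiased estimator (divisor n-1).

Step 1 — column means:
  mean(A) = (6 + 3 + 1 + 7) / 4 = 17/4 = 4.25
  mean(B) = (7 + 6 + 7 + 3) / 4 = 23/4 = 5.75

Step 2 — sample covariance S[i,j] = (1/(n-1)) · Σ_k (x_{k,i} - mean_i) · (x_{k,j} - mean_j), with n-1 = 3.
  S[A,A] = ((1.75)·(1.75) + (-1.25)·(-1.25) + (-3.25)·(-3.25) + (2.75)·(2.75)) / 3 = 22.75/3 = 7.5833
  S[A,B] = ((1.75)·(1.25) + (-1.25)·(0.25) + (-3.25)·(1.25) + (2.75)·(-2.75)) / 3 = -9.75/3 = -3.25
  S[B,B] = ((1.25)·(1.25) + (0.25)·(0.25) + (1.25)·(1.25) + (-2.75)·(-2.75)) / 3 = 10.75/3 = 3.5833

S is symmetric (S[j,i] = S[i,j]). Assembling:

S = [[7.5833, -3.25],
 [-3.25, 3.5833]]


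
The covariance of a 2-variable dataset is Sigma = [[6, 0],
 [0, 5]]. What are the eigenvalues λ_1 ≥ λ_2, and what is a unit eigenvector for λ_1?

Step 1 — characteristic polynomial of 2×2 Sigma:
  det(Sigma - λI) = λ² - trace · λ + det = 0.
  trace = 6 + 5 = 11, det = 6·5 - (0)² = 30.
Step 2 — discriminant:
  Δ = trace² - 4·det = 121 - 120 = 1.
Step 3 — eigenvalues:
  λ = (trace ± √Δ)/2 = (11 ± 1)/2,
  λ_1 = 6,  λ_2 = 5.

Step 4 — unit eigenvector for λ_1: Sigma is diagonal, so its eigenvectors are the coordinate axes. λ_1 = 6 is the diagonal entry on the first coordinate axis, hence
  v_1 = (1, 0) (||v_1|| = 1).

λ_1 = 6,  λ_2 = 5;  v_1 ≈ (1, 0)


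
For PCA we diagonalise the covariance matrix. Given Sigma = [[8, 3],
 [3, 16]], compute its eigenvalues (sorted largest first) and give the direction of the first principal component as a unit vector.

Step 1 — characteristic polynomial of 2×2 Sigma:
  det(Sigma - λI) = λ² - trace · λ + det = 0.
  trace = 8 + 16 = 24, det = 8·16 - (3)² = 119.
Step 2 — discriminant:
  Δ = trace² - 4·det = 576 - 476 = 100.
Step 3 — eigenvalues:
  λ = (trace ± √Δ)/2 = (24 ± 10)/2,
  λ_1 = 17,  λ_2 = 7.

Step 4 — unit eigenvector for λ_1: solve (Sigma - λ_1 I)v = 0. First row:
  (8 - 17)·v_x + (3)·v_y = 0, i.e. (-9)·v_x + (3)·v_y = 0,
  so v ∝ (b, λ_1 - a) = (3, 9) = u.
  ||u|| = √((3)² + (9)²) = √(90) ≈ 9.4868,
  v_1 = u/||u|| ≈ (0.3162, 0.9487) (||v_1|| = 1).

λ_1 = 17,  λ_2 = 7;  v_1 ≈ (0.3162, 0.9487)


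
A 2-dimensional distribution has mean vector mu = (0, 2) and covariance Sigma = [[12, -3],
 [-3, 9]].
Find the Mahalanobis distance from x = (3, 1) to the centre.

Step 1 — centre the observation: (x - mu) = (3, -1).

Step 2 — invert Sigma. det(Sigma) = 12·9 - (-3)² = 99.
  Sigma^{-1} = (1/det) · [[d, -b], [-b, a]] = [[0.0909, 0.0303],
 [0.0303, 0.1212]].

Step 3 — form the quadratic (x - mu)^T · Sigma^{-1} · (x - mu):
  Sigma^{-1} · (x - mu) = (0.2424, -0.0303).
  (x - mu)^T · [Sigma^{-1} · (x - mu)] = (3)·(0.2424) + (-1)·(-0.0303) = 0.7576.

Step 4 — take square root: d = √(0.7576) ≈ 0.8704.

d(x, mu) = √(0.7576) ≈ 0.8704


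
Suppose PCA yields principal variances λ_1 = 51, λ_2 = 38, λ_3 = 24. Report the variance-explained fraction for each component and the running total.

Step 1 — total variance = trace(Sigma) = Σ λ_i = 51 + 38 + 24 = 113.

Step 2 — fraction explained by component i = λ_i / Σ λ:
  PC1: 51/113 = 0.4513
  PC2: 38/113 = 0.3363
  PC3: 24/113 = 0.2124

Step 3 — cumulative fraction after k components = (λ_1 + ... + λ_k) / Σ λ:
  k = 1: 51/113 = 0.4513
  k = 2: (51 + 38)/113 = 89/113 = 0.7876
  k = 3: (51 + 38 + 24)/113 = 113/113 = 1

Summary (fraction, with percent):

explained: PC1 0.4513 (45.13%), PC2 0.3363 (33.63%), PC3 0.2124 (21.24%);  cumulative: 0.4513, 0.7876, 1


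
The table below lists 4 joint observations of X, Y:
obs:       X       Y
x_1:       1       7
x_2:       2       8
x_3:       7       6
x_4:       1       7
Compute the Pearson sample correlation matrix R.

Step 1 — column means:
  mean(X) = (1 + 2 + 7 + 1) / 4 = 11/4 = 2.75
  mean(Y) = (7 + 8 + 6 + 7) / 4 = 28/4 = 7

Step 2 — sample variances and covariances s[i,j] = (1/(n-1)) · Σ_k (x_{k,i} - mean_i) · (x_{k,j} - mean_j), with n-1 = 3:
  s[X,X] = ((-1.75)·(-1.75) + (-0.75)·(-0.75) + (4.25)·(4.25) + (-1.75)·(-1.75)) / 3 = 24.75/3 = 8.25
  s[X,Y] = ((-1.75)·(0) + (-0.75)·(1) + (4.25)·(-1) + (-1.75)·(0)) / 3 = -5/3 = -1.6667
  s[Y,Y] = ((0)·(0) + (1)·(1) + (-1)·(-1) + (0)·(0)) / 3 = 2/3 = 0.6667
  Sample standard deviations s_i = √(s[i,i]):
  s(X) = √(8.25) = 2.8723
  s(Y) = √(0.6667) = 0.8165

Step 3 — r_{ij} = s_{ij} / (s_i · s_j):
  r[X,X] = 1 (diagonal).
  r[X,Y] = -1.6667 / (2.8723 · 0.8165) = -1.6667 / 2.3452 = -0.7107
  r[Y,Y] = 1 (diagonal).

R is symmetric with unit diagonal. Assembling:

R = [[1, -0.7107],
 [-0.7107, 1]]


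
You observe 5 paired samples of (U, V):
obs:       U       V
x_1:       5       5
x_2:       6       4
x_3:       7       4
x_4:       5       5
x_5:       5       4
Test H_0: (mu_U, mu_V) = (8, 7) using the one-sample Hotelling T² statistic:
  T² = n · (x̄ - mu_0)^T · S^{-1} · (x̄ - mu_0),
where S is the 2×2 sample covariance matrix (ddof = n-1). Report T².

Step 1 — sample mean vector:
  mean(U) = (5 + 6 + 7 + 5 + 5) / 5 = 28/5 = 5.6
  mean(V) = (5 + 4 + 4 + 5 + 4) / 5 = 22/5 = 4.4
  x̄ = (5.6, 4.4),  deviation x̄ - mu_0 = (5.6, 4.4) - (8, 7) = (-2.4, -2.6).

Step 2 — sample covariance matrix, S[i,j] = (1/(n-1)) · Σ_k (x_{k,i} - mean_i) · (x_{k,j} - mean_j), divisor n-1 = 4:
  S[U,U] = ((-0.6)·(-0.6) + (0.4)·(0.4) + (1.4)·(1.4) + (-0.6)·(-0.6) + (-0.6)·(-0.6)) / 4 = 3.2/4 = 0.8
  S[U,V] = ((-0.6)·(0.6) + (0.4)·(-0.4) + (1.4)·(-0.4) + (-0.6)·(0.6) + (-0.6)·(-0.4)) / 4 = -1.2/4 = -0.3
  S[V,V] = ((0.6)·(0.6) + (-0.4)·(-0.4) + (-0.4)·(-0.4) + (0.6)·(0.6) + (-0.4)·(-0.4)) / 4 = 1.2/4 = 0.3
  S = [[0.8, -0.3],
 [-0.3, 0.3]].

Step 3 — invert S. det(S) = 0.8·0.3 - (-0.3)² = 0.15.
  S^{-1} = (1/det) · [[d, -b], [-b, a]] = [[2, 2],
 [2, 5.3333]].

Step 4 — quadratic form (x̄ - mu_0)^T · S^{-1} · (x̄ - mu_0):
  S^{-1} · (x̄ - mu_0) = (-10, -18.6667),
  (x̄ - mu_0)^T · [...] = (-2.4)·(-10) + (-2.6)·(-18.6667) = 72.5333.

Step 5 — scale by n: T² = 5 · 72.5333 = 362.6667.

T² ≈ 362.6667
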